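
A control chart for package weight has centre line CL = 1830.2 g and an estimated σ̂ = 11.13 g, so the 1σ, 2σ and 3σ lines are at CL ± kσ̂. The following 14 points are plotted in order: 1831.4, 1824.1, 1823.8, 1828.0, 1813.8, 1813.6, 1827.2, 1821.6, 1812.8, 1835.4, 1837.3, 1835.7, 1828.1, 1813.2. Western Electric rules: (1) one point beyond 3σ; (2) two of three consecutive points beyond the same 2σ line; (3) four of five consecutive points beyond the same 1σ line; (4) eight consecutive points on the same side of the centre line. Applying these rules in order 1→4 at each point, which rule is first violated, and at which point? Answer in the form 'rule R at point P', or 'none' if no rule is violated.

rule 4 at point 9

Zone of each point (C = within 1σ̂, B = 1σ̂–2σ̂, A = 2σ̂–3σ̂, * = beyond 3σ̂; sign = side of CL): 1:+C, 2:-C, 3:-C, 4:-C, 5:-B, 6:-B, 7:-C, 8:-C, 9:-B, 10:+C, 11:+C, 12:+C, 13:-C, 14:-B
Rule 4 (eight consecutive points on the same side of the centre line) is satisfied at point 9.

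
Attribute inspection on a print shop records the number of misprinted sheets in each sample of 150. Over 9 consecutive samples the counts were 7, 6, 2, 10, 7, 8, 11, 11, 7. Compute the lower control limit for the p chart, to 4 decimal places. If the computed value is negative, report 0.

0.0000

p̄ = Σdᵢ / (k·n) = 69 / (9 × 150) = 0.05111
LCL = p̄ − 3·√(p̄(1−p̄)/n) = 0.05111 − 3 × 0.01798 = -0.00283 → 0 (negative, so LCL = 0)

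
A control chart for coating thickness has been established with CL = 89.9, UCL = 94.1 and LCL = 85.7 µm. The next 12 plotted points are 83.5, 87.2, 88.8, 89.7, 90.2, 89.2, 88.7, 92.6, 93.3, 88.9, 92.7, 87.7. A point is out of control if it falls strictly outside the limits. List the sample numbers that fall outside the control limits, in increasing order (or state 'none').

1

Compare each point to [85.7, 94.1]: sample 1 = 83.5 < LCL.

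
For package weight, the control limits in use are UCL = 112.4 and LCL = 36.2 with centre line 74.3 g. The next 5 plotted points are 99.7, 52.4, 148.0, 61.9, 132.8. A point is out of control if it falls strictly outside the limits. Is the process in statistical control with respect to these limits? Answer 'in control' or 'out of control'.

Compare each point to [36.2, 112.4]: sample 3 = 148.0 > UCL; sample 5 = 132.8 > UCL.

out of control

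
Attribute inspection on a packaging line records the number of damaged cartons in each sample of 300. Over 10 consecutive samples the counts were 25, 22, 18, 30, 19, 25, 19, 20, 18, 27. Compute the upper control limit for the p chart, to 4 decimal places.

0.1198

p̄ = Σdᵢ / (k·n) = 223 / (10 × 300) = 0.07433
UCL = p̄ + 3·√(p̄(1−p̄)/n) = 0.07433 + 3 × √(0.07433×0.92567/300) = 0.07433 + 3 × 0.01514 = 0.11977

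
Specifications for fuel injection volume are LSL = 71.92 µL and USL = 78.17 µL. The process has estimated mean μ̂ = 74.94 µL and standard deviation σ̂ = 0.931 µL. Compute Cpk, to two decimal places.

Cpu = (USL − μ̂) / (3σ̂) = (78.17 − 74.94) / (3 × 0.931) = 1.1565; Cpl = (μ̂ − LSL) / (3σ̂) = (74.94 − 71.92) / (3 × 0.931) = 1.0813; Cpk = min(Cpu, Cpl) = 1.0813

1.08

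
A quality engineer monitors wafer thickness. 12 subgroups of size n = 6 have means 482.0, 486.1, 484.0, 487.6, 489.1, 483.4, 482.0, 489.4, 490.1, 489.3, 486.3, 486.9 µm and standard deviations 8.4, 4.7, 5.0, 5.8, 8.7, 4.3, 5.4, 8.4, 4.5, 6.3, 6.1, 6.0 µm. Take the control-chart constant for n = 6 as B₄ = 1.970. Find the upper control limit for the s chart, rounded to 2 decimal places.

12.08

s̄ = (8.4 + 4.7 + 5.0 + 5.8 + 8.7 + 4.3 + 5.4 + 8.4 + 4.5 + 6.3 + 6.1 + 6.0) / 12 = 6.1333
UCL_s = B₄·s̄ = 1.970 × 6.1333 = 12.0827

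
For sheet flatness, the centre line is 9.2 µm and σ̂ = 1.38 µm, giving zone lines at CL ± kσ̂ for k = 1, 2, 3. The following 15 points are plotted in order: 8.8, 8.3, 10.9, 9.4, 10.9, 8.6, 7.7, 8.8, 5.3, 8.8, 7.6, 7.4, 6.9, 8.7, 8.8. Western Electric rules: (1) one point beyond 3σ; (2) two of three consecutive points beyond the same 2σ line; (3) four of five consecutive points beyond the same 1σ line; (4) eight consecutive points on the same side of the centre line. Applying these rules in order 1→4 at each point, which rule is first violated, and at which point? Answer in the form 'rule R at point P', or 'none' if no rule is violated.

rule 3 at point 13

Zone of each point (C = within 1σ̂, B = 1σ̂–2σ̂, A = 2σ̂–3σ̂, * = beyond 3σ̂; sign = side of CL): 1:-C, 2:-C, 3:+B, 4:+C, 5:+B, 6:-C, 7:-B, 8:-C, 9:-A, 10:-C, 11:-B, 12:-B, 13:-B, 14:-C, 15:-C
Rule 3 (four of five consecutive points beyond the same 1σ limit) is satisfied at point 13.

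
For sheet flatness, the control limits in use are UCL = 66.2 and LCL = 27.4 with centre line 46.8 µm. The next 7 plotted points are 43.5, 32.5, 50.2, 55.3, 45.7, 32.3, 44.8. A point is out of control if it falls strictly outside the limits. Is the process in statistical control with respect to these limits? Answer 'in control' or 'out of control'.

All 7 points lie within [27.4, 66.2].

in control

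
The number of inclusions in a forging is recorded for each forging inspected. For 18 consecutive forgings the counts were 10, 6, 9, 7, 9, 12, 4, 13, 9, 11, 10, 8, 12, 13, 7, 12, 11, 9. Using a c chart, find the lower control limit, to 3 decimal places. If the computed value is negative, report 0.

0.282

c̄ = (10 + 6 + 9 + 7 + 9 + 12 + 4 + 13 + 9 + 11 + 10 + 8 + 12 + 13 + 7 + 12 + 11 + 9) / 18 = 172 / 18 = 9.5556
LCL = c̄ − 3√c̄ = 9.5556 − 3 × 3.0912 = 0.2819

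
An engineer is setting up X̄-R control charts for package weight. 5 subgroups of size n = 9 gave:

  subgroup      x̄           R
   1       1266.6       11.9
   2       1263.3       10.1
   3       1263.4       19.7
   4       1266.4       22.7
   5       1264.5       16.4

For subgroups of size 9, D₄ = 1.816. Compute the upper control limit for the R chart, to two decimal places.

29.35

R̄ = (11.9 + 10.1 + 19.7 + 22.7 + 16.4) / 5 = 80.8000 / 5 = 16.1600
UCL_R = D₄·R̄ = 1.816 × 16.1600 = 29.3466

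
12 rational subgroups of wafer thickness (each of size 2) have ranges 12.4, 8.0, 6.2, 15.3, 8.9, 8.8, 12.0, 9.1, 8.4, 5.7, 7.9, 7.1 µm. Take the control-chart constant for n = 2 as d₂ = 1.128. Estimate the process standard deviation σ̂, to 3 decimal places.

R̄ = (12.4 + 8.0 + 6.2 + 15.3 + 8.9 + 8.8 + 12.0 + 9.1 + 8.4 + 5.7 + 7.9 + 7.1) / 12 = 9.1500
σ̂ = R̄ / d₂ = 9.1500 / 1.128 = 8.1117

8.112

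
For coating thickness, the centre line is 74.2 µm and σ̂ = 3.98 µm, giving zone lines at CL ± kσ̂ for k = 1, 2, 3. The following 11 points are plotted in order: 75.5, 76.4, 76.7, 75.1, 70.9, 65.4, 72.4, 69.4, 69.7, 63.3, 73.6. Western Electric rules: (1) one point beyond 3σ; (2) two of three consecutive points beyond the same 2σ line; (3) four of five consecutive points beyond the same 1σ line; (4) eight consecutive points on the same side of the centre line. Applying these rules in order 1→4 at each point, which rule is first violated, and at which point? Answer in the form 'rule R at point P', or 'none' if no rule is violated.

Zone of each point (C = within 1σ̂, B = 1σ̂–2σ̂, A = 2σ̂–3σ̂, * = beyond 3σ̂; sign = side of CL): 1:+C, 2:+C, 3:+C, 4:+C, 5:-C, 6:-A, 7:-C, 8:-B, 9:-B, 10:-A, 11:-C
Rule 3 (four of five consecutive points beyond the same 1σ limit) is satisfied at point 10.

rule 3 at point 10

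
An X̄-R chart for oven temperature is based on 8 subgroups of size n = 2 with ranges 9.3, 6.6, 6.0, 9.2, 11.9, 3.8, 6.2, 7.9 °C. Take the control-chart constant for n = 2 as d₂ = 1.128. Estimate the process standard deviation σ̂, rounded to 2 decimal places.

6.75

R̄ = (9.3 + 6.6 + 6.0 + 9.2 + 11.9 + 3.8 + 6.2 + 7.9) / 8 = 7.6125
σ̂ = R̄ / d₂ = 7.6125 / 1.128 = 6.7487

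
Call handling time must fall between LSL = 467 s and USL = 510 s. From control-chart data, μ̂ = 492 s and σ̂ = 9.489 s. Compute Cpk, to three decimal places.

0.632

Cpu = (USL − μ̂) / (3σ̂) = (510 − 492) / (3 × 9.489) = 0.6323; Cpl = (μ̂ − LSL) / (3σ̂) = (492 − 467) / (3 × 9.489) = 0.8782; Cpk = min(Cpu, Cpl) = 0.6323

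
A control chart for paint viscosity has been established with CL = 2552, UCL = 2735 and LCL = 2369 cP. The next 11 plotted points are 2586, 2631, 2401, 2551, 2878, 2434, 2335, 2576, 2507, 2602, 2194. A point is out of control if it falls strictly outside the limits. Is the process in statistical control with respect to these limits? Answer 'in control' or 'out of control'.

Compare each point to [2369, 2735]: sample 5 = 2878 > UCL; sample 7 = 2335 < LCL; sample 11 = 2194 < LCL.

out of control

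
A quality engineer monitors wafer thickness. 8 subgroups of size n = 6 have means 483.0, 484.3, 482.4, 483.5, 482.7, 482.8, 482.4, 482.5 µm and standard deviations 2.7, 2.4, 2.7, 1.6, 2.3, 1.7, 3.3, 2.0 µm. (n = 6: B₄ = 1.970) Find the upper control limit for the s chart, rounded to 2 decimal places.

4.60

s̄ = (2.7 + 2.4 + 2.7 + 1.6 + 2.3 + 1.7 + 3.3 + 2.0) / 8 = 2.3375
UCL_s = B₄·s̄ = 1.970 × 2.3375 = 4.6049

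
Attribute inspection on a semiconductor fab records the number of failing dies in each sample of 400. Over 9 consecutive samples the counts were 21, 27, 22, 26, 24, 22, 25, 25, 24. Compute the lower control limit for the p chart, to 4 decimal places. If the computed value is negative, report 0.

0.0244

p̄ = Σdᵢ / (k·n) = 216 / (9 × 400) = 0.06000
LCL = p̄ − 3·√(p̄(1−p̄)/n) = 0.06000 − 3 × 0.01187 = 0.02438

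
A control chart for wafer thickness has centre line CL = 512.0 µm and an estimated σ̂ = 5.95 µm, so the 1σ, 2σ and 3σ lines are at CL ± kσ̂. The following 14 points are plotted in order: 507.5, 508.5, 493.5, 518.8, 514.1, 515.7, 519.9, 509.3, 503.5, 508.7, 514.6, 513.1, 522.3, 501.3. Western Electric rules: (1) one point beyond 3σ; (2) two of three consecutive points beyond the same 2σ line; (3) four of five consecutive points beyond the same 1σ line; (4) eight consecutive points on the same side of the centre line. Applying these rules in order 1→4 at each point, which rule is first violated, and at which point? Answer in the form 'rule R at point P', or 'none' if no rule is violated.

rule 1 at point 3

Zone of each point (C = within 1σ̂, B = 1σ̂–2σ̂, A = 2σ̂–3σ̂, * = beyond 3σ̂; sign = side of CL): 1:-C, 2:-C, 3:-*, 4:+B, 5:+C, 6:+C, 7:+B, 8:-C, 9:-B, 10:-C, 11:+C, 12:+C, 13:+B, 14:-B
Rule 1 (one point beyond the 3σ limits) is satisfied at point 3.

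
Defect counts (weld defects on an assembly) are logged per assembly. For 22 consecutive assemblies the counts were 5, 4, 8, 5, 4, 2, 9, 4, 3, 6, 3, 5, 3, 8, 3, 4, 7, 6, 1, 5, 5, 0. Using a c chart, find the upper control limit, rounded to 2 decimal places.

c̄ = (5 + 4 + 8 + 5 + 4 + 2 + 9 + 4 + 3 + 6 + 3 + 5 + 3 + 8 + 3 + 4 + 7 + 6 + 1 + 5 + 5 + 0) / 22 = 100 / 22 = 4.5455
UCL = c̄ + 3√c̄ = 4.5455 + 3 × √4.5455 = 4.5455 + 3 × 2.1320 = 10.9415

10.94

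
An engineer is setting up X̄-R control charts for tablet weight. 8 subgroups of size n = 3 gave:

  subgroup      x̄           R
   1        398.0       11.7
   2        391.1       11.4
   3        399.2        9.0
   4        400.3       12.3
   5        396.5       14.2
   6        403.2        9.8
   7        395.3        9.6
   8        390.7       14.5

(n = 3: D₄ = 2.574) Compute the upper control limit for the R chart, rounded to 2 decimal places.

29.76

R̄ = (11.7 + 11.4 + 9.0 + 12.3 + 14.2 + 9.8 + 9.6 + 14.5) / 8 = 92.5000 / 8 = 11.5625
UCL_R = D₄·R̄ = 2.574 × 11.5625 = 29.7619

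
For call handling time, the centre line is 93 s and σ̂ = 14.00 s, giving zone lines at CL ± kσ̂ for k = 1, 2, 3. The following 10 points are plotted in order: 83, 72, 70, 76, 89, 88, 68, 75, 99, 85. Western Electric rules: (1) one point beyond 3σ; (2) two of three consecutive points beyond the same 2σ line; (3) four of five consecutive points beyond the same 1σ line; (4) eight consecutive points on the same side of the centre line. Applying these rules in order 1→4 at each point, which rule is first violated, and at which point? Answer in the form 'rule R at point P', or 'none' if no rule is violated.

Zone of each point (C = within 1σ̂, B = 1σ̂–2σ̂, A = 2σ̂–3σ̂, * = beyond 3σ̂; sign = side of CL): 1:-C, 2:-B, 3:-B, 4:-B, 5:-C, 6:-C, 7:-B, 8:-B, 9:+C, 10:-C
Rule 4 (eight consecutive points on the same side of the centre line) is satisfied at point 8.

rule 4 at point 8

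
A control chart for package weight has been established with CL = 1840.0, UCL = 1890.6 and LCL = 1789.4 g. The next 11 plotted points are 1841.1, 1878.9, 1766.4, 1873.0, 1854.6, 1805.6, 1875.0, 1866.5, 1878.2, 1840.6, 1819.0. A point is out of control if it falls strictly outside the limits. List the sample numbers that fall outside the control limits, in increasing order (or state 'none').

3

Compare each point to [1789.4, 1890.6]: sample 3 = 1766.4 < LCL.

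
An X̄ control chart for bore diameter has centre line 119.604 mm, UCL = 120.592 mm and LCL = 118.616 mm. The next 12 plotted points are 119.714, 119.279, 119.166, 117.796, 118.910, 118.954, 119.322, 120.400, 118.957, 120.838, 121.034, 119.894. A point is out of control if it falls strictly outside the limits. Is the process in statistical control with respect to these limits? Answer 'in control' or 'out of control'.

out of control

Compare each point to [118.616, 120.592]: sample 4 = 117.796 < LCL; sample 10 = 120.838 > UCL; sample 11 = 121.034 > UCL.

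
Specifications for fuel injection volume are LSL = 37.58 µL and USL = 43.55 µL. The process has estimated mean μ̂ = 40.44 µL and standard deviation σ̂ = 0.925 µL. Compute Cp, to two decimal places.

Cp = (USL − LSL) / (6σ̂) = (43.55 − 37.58) / (6 × 0.925) = 5.9700 / 5.5500 = 1.0757

1.08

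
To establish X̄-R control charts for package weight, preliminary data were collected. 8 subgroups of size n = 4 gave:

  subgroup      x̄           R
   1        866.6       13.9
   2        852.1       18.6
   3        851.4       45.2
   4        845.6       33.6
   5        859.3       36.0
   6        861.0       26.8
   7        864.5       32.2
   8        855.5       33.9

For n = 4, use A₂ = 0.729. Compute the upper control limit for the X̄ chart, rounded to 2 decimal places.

X̄̄ = (866.6 + 852.1 + 851.4 + 845.6 + 859.3 + 861.0 + 864.5 + 855.5) / 8 = 6856.0000 / 8 = 857.0000
R̄ = (13.9 + 18.6 + 45.2 + 33.6 + 36.0 + 26.8 + 32.2 + 33.9) / 8 = 240.2000 / 8 = 30.0250
UCL = X̄̄ + A₂·R̄ = 857.0000 + 0.729 × 30.0250 = 878.8882

878.89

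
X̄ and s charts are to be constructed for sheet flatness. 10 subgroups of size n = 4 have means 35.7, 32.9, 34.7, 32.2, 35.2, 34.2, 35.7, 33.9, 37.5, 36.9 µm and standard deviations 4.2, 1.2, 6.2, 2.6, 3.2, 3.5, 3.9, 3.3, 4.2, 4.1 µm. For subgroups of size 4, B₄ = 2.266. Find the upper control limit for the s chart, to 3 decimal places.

8.248

s̄ = (4.2 + 1.2 + 6.2 + 2.6 + 3.2 + 3.5 + 3.9 + 3.3 + 4.2 + 4.1) / 10 = 3.6400
UCL_s = B₄·s̄ = 2.266 × 3.6400 = 8.2482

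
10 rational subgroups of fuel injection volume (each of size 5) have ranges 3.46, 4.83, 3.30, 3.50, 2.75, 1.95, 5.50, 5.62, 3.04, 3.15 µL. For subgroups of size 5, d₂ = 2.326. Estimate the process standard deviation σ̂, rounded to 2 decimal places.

R̄ = (3.46 + 4.83 + 3.30 + 3.50 + 2.75 + 1.95 + 5.50 + 5.62 + 3.04 + 3.15) / 10 = 3.7100
σ̂ = R̄ / d₂ = 3.7100 / 2.326 = 1.5950

1.60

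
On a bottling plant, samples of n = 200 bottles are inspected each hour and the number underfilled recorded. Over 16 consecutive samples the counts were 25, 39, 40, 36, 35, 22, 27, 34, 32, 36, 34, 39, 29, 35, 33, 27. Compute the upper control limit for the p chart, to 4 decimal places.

p̄ = Σdᵢ / (k·n) = 523 / (16 × 200) = 0.16344
UCL = p̄ + 3·√(p̄(1−p̄)/n) = 0.16344 + 3 × √(0.16344×0.83656/200) = 0.16344 + 3 × 0.02615 = 0.24188

0.2419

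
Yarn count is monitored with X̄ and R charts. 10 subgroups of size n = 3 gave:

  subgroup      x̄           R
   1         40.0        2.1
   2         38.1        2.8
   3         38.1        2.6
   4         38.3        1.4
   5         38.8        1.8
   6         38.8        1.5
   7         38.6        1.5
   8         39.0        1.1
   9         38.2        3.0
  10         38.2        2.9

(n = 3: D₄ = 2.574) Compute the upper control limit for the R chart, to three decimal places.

5.328

R̄ = (2.1 + 2.8 + 2.6 + 1.4 + 1.8 + 1.5 + 1.5 + 1.1 + 3.0 + 2.9) / 10 = 20.7000 / 10 = 2.0700
UCL_R = D₄·R̄ = 2.574 × 2.0700 = 5.3282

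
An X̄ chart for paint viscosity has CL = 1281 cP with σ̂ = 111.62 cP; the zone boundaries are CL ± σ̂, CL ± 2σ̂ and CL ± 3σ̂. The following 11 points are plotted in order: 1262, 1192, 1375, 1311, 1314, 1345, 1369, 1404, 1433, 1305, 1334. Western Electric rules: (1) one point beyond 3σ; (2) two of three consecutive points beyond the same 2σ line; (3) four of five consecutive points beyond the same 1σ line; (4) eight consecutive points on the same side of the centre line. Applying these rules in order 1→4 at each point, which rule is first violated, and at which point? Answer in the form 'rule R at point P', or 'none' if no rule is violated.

rule 4 at point 10

Zone of each point (C = within 1σ̂, B = 1σ̂–2σ̂, A = 2σ̂–3σ̂, * = beyond 3σ̂; sign = side of CL): 1:-C, 2:-C, 3:+C, 4:+C, 5:+C, 6:+C, 7:+C, 8:+B, 9:+B, 10:+C, 11:+C
Rule 4 (eight consecutive points on the same side of the centre line) is satisfied at point 10.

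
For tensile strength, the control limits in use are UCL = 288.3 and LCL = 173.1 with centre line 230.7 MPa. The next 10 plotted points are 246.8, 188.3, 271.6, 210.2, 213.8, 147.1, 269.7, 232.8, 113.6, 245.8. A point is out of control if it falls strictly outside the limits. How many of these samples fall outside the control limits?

2

Compare each point to [173.1, 288.3]: sample 6 = 147.1 < LCL; sample 9 = 113.6 < LCL.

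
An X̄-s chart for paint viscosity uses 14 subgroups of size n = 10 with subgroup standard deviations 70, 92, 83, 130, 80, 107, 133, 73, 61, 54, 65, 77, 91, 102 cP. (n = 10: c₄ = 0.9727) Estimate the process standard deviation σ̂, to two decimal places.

s̄ = (70 + 92 + 83 + 130 + 80 + 107 + 133 + 73 + 61 + 54 + 65 + 77 + 91 + 102) / 14 = 87.0000
σ̂ = s̄ / c₄ = 87.0000 / 0.9727 = 89.4418

89.44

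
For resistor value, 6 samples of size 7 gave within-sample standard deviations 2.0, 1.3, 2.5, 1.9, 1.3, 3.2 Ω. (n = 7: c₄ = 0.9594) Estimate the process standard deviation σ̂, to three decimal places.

2.119

s̄ = (2.0 + 1.3 + 2.5 + 1.9 + 1.3 + 3.2) / 6 = 2.0333
σ̂ = s̄ / c₄ = 2.0333 / 0.9594 = 2.1194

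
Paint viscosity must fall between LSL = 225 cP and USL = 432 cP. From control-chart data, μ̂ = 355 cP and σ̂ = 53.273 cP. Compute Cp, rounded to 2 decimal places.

0.65

Cp = (USL − LSL) / (6σ̂) = (432 − 225) / (6 × 53.273) = 207.0000 / 319.6380 = 0.6476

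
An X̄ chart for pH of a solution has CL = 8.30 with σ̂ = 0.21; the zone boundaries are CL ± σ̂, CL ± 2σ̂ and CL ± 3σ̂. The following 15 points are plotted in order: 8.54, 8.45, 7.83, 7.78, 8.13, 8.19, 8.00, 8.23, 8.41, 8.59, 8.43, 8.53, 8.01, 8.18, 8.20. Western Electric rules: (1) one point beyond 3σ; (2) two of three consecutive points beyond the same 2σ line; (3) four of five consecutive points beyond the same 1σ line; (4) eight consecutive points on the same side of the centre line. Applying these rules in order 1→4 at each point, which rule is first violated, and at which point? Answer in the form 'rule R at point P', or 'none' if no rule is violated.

Zone of each point (C = within 1σ̂, B = 1σ̂–2σ̂, A = 2σ̂–3σ̂, * = beyond 3σ̂; sign = side of CL): 1:+B, 2:+C, 3:-A, 4:-A, 5:-C, 6:-C, 7:-B, 8:-C, 9:+C, 10:+B, 11:+C, 12:+B, 13:-B, 14:-C, 15:-C
Rule 2 (two of three consecutive points beyond the same 2σ limit) is satisfied at point 4.

rule 2 at point 4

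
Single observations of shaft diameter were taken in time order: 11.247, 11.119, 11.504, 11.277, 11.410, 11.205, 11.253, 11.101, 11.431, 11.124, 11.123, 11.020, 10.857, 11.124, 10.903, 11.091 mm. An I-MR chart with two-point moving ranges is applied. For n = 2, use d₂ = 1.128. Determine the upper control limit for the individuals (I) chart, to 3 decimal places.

11.681

X̄ = (11.247 + 11.119 + 11.504 + 11.277 + 11.410 + 11.205 + 11.253 + 11.101 + 11.431 + 11.124 + 11.123 + 11.020 + 10.857 + 11.124 + 10.903 + 11.091) / 16 = 11.1743
Moving ranges: 0.128, 0.385, 0.227, 0.133, 0.205, 0.048, 0.152, 0.330, 0.307, 0.001, 0.103, 0.163, 0.267, 0.221, 0.188; M̄R̄ = 2.8580 / 15 = 0.1905
UCL = X̄ + 3·M̄R̄/d₂ = 11.1743 + 3 × 0.1905 / 1.128 = 11.6811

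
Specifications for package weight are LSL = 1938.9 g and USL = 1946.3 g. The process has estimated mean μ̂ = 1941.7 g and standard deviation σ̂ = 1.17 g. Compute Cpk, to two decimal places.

0.80

Cpu = (USL − μ̂) / (3σ̂) = (1946.3 − 1941.7) / (3 × 1.17) = 1.3105; Cpl = (μ̂ − LSL) / (3σ̂) = (1941.7 − 1938.9) / (3 × 1.17) = 0.7977; Cpk = min(Cpu, Cpl) = 0.7977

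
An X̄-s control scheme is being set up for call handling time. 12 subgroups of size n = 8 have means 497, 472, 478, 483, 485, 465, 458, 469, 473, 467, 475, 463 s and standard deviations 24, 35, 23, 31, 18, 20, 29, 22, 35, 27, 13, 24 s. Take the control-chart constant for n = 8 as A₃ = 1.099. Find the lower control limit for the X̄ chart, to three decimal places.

446.183

X̄̄ = (497 + 472 + 478 + 483 + 485 + 465 + 458 + 469 + 473 + 467 + 475 + 463) / 12 = 473.7500
s̄ = (24 + 35 + 23 + 31 + 18 + 20 + 29 + 22 + 35 + 27 + 13 + 24) / 12 = 25.0833
LCL = X̄̄ − A₃·s̄ = 473.7500 − 1.099 × 25.0833 = 446.1834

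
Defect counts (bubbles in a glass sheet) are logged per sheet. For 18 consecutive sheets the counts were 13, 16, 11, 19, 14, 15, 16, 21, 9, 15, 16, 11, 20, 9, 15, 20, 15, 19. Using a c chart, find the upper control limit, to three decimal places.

26.927

c̄ = (13 + 16 + 11 + 19 + 14 + 15 + 16 + 21 + 9 + 15 + 16 + 11 + 20 + 9 + 15 + 20 + 15 + 19) / 18 = 274 / 18 = 15.2222
UCL = c̄ + 3√c̄ = 15.2222 + 3 × √15.2222 = 15.2222 + 3 × 3.9016 = 26.9269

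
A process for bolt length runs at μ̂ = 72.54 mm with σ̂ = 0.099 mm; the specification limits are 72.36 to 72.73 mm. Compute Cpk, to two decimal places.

0.61

Cpu = (USL − μ̂) / (3σ̂) = (72.73 − 72.54) / (3 × 0.099) = 0.6397; Cpl = (μ̂ − LSL) / (3σ̂) = (72.54 − 72.36) / (3 × 0.099) = 0.6061; Cpk = min(Cpu, Cpl) = 0.6061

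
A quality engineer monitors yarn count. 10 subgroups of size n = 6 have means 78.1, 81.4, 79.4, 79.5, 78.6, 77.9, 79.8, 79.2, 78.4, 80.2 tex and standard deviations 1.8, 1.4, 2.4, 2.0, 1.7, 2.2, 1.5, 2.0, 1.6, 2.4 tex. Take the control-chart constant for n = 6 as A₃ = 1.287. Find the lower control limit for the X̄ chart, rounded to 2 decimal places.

76.80

X̄̄ = (78.1 + 81.4 + 79.4 + 79.5 + 78.6 + 77.9 + 79.8 + 79.2 + 78.4 + 80.2) / 10 = 79.2500
s̄ = (1.8 + 1.4 + 2.4 + 2.0 + 1.7 + 2.2 + 1.5 + 2.0 + 1.6 + 2.4) / 10 = 1.9000
LCL = X̄̄ − A₃·s̄ = 79.2500 − 1.287 × 1.9000 = 76.8047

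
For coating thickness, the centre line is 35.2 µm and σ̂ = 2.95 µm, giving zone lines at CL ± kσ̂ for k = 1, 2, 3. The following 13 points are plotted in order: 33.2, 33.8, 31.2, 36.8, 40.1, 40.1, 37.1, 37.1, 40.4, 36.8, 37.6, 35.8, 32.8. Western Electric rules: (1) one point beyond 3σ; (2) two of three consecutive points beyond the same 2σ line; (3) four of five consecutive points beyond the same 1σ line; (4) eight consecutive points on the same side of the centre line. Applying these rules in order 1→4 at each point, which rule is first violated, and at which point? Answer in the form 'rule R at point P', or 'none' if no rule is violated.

rule 4 at point 11

Zone of each point (C = within 1σ̂, B = 1σ̂–2σ̂, A = 2σ̂–3σ̂, * = beyond 3σ̂; sign = side of CL): 1:-C, 2:-C, 3:-B, 4:+C, 5:+B, 6:+B, 7:+C, 8:+C, 9:+B, 10:+C, 11:+C, 12:+C, 13:-C
Rule 4 (eight consecutive points on the same side of the centre line) is satisfied at point 11.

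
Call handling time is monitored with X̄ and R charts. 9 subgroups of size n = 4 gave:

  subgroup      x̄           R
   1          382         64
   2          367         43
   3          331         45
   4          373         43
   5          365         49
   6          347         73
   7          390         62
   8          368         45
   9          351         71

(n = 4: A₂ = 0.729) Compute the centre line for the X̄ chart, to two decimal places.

363.78

X̄̄ = (382 + 367 + 331 + 373 + 365 + 347 + 390 + 368 + 351) / 9 = 3274.0000 / 9 = 363.7778
CL = X̄̄ = 363.7778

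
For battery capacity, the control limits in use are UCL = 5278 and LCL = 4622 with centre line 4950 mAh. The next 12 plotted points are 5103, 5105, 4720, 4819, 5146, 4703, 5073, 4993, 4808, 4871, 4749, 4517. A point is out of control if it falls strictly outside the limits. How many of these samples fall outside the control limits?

Compare each point to [4622, 5278]: sample 12 = 4517 < LCL.

1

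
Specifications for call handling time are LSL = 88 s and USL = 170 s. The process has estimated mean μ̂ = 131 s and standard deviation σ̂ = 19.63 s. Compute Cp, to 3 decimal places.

Cp = (USL − LSL) / (6σ̂) = (170 − 88) / (6 × 19.63) = 82.0000 / 117.7800 = 0.6962

0.696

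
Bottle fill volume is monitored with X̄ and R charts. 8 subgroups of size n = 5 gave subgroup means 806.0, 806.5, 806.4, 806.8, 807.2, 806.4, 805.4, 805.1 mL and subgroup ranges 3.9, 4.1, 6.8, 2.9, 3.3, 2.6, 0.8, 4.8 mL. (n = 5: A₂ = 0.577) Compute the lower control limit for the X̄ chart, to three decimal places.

804.119

X̄̄ = (806.0 + 806.5 + 806.4 + 806.8 + 807.2 + 806.4 + 805.4 + 805.1) / 8 = 6449.8000 / 8 = 806.2250
R̄ = (3.9 + 4.1 + 6.8 + 2.9 + 3.3 + 2.6 + 0.8 + 4.8) / 8 = 29.2000 / 8 = 3.6500
LCL = X̄̄ − A₂·R̄ = 806.2250 − 0.577 × 3.6500 = 804.1190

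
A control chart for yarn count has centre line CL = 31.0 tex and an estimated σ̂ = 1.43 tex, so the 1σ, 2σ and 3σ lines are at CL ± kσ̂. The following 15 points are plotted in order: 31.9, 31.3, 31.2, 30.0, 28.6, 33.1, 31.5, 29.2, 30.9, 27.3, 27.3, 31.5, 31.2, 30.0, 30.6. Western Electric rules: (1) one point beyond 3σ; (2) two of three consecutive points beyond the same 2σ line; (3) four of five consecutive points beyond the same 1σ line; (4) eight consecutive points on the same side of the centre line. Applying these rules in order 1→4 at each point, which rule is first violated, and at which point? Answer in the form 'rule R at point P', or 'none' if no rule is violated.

rule 2 at point 11

Zone of each point (C = within 1σ̂, B = 1σ̂–2σ̂, A = 2σ̂–3σ̂, * = beyond 3σ̂; sign = side of CL): 1:+C, 2:+C, 3:+C, 4:-C, 5:-B, 6:+B, 7:+C, 8:-B, 9:-C, 10:-A, 11:-A, 12:+C, 13:+C, 14:-C, 15:-C
Rule 2 (two of three consecutive points beyond the same 2σ limit) is satisfied at point 11.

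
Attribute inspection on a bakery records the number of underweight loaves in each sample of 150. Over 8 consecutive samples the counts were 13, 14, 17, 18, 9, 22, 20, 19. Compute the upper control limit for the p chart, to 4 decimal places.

p̄ = Σdᵢ / (k·n) = 132 / (8 × 150) = 0.11000
UCL = p̄ + 3·√(p̄(1−p̄)/n) = 0.11000 + 3 × √(0.11000×0.89000/150) = 0.11000 + 3 × 0.02555 = 0.18664

0.1866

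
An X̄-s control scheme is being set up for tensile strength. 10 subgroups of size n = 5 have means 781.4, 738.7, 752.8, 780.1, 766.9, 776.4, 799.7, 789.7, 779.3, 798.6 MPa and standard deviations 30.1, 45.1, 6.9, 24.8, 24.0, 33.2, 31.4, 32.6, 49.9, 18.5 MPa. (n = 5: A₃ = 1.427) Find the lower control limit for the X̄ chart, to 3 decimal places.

X̄̄ = (781.4 + 738.7 + 752.8 + 780.1 + 766.9 + 776.4 + 799.7 + 789.7 + 779.3 + 798.6) / 10 = 776.3600
s̄ = (30.1 + 45.1 + 6.9 + 24.8 + 24.0 + 33.2 + 31.4 + 32.6 + 49.9 + 18.5) / 10 = 29.6500
LCL = X̄̄ − A₃·s̄ = 776.3600 − 1.427 × 29.6500 = 734.0494

734.049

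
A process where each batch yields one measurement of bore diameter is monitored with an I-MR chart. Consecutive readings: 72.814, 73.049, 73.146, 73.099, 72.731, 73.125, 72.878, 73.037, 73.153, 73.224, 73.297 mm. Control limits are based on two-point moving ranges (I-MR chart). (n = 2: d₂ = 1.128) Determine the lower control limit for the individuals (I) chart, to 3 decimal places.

72.570

X̄ = (72.814 + 73.049 + 73.146 + 73.099 + 72.731 + 73.125 + 72.878 + 73.037 + 73.153 + 73.224 + 73.297) / 11 = 73.0503
Moving ranges: 0.235, 0.097, 0.047, 0.368, 0.394, 0.247, 0.159, 0.116, 0.071, 0.073; M̄R̄ = 1.8070 / 10 = 0.1807
LCL = X̄ − 3·M̄R̄/d₂ = 73.0503 − 3 × 0.1807 / 1.128 = 72.5697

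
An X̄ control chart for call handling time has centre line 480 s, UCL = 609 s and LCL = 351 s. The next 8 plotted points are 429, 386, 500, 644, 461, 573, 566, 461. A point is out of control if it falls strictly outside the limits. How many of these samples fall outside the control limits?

1

Compare each point to [351, 609]: sample 4 = 644 > UCL.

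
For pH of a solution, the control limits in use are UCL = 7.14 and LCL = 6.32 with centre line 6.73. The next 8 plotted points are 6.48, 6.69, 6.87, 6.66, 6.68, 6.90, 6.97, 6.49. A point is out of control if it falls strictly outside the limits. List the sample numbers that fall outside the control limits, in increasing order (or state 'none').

none

All 8 points lie within [6.32, 7.14].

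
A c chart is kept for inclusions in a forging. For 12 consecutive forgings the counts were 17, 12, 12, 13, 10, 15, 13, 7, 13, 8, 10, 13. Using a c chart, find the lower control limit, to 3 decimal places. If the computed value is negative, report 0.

1.561

c̄ = (17 + 12 + 12 + 13 + 10 + 15 + 13 + 7 + 13 + 8 + 10 + 13) / 12 = 143 / 12 = 11.9167
LCL = c̄ − 3√c̄ = 11.9167 − 3 × 3.4521 = 1.5605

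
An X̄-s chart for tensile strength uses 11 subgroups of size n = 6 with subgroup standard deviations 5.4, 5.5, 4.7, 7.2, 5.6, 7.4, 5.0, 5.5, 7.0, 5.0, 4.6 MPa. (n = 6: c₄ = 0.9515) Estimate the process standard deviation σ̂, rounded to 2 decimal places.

s̄ = (5.4 + 5.5 + 4.7 + 7.2 + 5.6 + 7.4 + 5.0 + 5.5 + 7.0 + 5.0 + 4.6) / 11 = 5.7182
σ̂ = s̄ / c₄ = 5.7182 / 0.9515 = 6.0096

6.01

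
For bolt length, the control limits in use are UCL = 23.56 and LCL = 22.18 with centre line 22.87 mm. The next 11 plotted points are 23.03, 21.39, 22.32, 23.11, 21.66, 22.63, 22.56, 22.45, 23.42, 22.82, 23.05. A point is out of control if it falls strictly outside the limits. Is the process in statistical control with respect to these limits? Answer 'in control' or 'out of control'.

Compare each point to [22.18, 23.56]: sample 2 = 21.39 < LCL; sample 5 = 21.66 < LCL.

out of control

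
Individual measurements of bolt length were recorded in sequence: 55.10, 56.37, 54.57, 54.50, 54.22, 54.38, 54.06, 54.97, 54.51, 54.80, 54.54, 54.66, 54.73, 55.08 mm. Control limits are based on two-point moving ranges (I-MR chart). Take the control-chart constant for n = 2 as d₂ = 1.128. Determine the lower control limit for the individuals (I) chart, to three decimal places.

53.448

X̄ = (55.10 + 56.37 + 54.57 + 54.50 + 54.22 + 54.38 + 54.06 + 54.97 + 54.51 + 54.80 + 54.54 + 54.66 + 54.73 + 55.08) / 14 = 54.7493
Moving ranges: 1.27, 1.80, 0.07, 0.28, 0.16, 0.32, 0.91, 0.46, 0.29, 0.26, 0.12, 0.07, 0.35; M̄R̄ = 6.3600 / 13 = 0.4892
LCL = X̄ − 3·M̄R̄/d₂ = 54.7493 − 3 × 0.4892 / 1.128 = 53.4481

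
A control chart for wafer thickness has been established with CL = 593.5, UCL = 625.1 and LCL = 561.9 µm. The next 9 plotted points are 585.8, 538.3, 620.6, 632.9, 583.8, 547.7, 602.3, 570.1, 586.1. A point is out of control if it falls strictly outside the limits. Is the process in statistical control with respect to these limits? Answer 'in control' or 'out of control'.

out of control

Compare each point to [561.9, 625.1]: sample 2 = 538.3 < LCL; sample 4 = 632.9 > UCL; sample 6 = 547.7 < LCL.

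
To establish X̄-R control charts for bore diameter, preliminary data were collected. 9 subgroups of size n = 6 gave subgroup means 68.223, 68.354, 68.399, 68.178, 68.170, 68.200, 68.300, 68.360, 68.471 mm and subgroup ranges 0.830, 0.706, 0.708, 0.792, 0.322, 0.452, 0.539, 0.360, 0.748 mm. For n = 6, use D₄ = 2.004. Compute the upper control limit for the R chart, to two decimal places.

1.22

R̄ = (0.830 + 0.706 + 0.708 + 0.792 + 0.322 + 0.452 + 0.539 + 0.360 + 0.748) / 9 = 5.4570 / 9 = 0.6063
UCL_R = D₄·R̄ = 2.004 × 0.6063 = 1.2151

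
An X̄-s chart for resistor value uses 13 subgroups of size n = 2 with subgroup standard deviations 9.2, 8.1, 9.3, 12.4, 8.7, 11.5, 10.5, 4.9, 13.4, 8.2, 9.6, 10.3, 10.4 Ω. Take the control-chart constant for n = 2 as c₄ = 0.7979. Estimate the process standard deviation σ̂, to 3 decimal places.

s̄ = (9.2 + 8.1 + 9.3 + 12.4 + 8.7 + 11.5 + 10.5 + 4.9 + 13.4 + 8.2 + 9.6 + 10.3 + 10.4) / 13 = 9.7308
σ̂ = s̄ / c₄ = 9.7308 / 0.7979 = 12.1955

12.195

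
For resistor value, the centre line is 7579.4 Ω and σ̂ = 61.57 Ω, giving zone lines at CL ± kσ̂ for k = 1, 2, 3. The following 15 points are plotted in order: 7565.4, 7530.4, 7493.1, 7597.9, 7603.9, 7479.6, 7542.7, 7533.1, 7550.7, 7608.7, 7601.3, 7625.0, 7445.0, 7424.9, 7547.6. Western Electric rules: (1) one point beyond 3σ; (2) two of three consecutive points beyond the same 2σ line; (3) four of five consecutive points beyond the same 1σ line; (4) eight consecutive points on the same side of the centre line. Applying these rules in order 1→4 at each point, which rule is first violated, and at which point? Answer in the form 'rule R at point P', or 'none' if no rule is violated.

Zone of each point (C = within 1σ̂, B = 1σ̂–2σ̂, A = 2σ̂–3σ̂, * = beyond 3σ̂; sign = side of CL): 1:-C, 2:-C, 3:-B, 4:+C, 5:+C, 6:-B, 7:-C, 8:-C, 9:-C, 10:+C, 11:+C, 12:+C, 13:-A, 14:-A, 15:-C
Rule 2 (two of three consecutive points beyond the same 2σ limit) is satisfied at point 14.

rule 2 at point 14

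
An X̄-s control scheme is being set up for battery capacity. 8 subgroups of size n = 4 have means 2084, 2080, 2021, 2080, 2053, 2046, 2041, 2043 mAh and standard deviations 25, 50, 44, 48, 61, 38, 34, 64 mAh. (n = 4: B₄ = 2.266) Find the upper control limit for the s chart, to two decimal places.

103.10

s̄ = (25 + 50 + 44 + 48 + 61 + 38 + 34 + 64) / 8 = 45.5000
UCL_s = B₄·s̄ = 2.266 × 45.5000 = 103.1030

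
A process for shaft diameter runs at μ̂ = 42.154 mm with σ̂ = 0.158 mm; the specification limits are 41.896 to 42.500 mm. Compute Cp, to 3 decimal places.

0.637

Cp = (USL − LSL) / (6σ̂) = (42.500 − 41.896) / (6 × 0.158) = 0.6040 / 0.9480 = 0.6371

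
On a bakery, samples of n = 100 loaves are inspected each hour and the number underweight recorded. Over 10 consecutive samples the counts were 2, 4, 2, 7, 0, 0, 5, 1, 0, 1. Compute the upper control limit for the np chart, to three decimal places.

6.600

p̄ = Σdᵢ / (k·n) = 22 / (10 × 100) = 0.02200
UCL = np̄ + 3·√(np̄(1−p̄)) = 2.2000 + 3 × √(2.2000×0.97800) = 2.2000 + 3 × 1.4668 = 6.6005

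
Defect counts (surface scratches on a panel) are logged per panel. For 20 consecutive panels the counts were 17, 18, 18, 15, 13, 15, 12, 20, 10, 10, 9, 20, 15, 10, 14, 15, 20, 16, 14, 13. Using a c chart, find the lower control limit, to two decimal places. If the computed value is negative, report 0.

3.20

c̄ = (17 + 18 + 18 + 15 + 13 + 15 + 12 + 20 + 10 + 10 + 9 + 20 + 15 + 10 + 14 + 15 + 20 + 16 + 14 + 13) / 20 = 294 / 20 = 14.7000
LCL = c̄ − 3√c̄ = 14.7000 − 3 × 3.8341 = 3.1978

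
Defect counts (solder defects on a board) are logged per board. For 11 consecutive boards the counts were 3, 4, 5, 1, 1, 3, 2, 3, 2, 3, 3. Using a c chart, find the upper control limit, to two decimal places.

7.68

c̄ = (3 + 4 + 5 + 1 + 1 + 3 + 2 + 3 + 2 + 3 + 3) / 11 = 30 / 11 = 2.7273
UCL = c̄ + 3√c̄ = 2.7273 + 3 × √2.7273 = 2.7273 + 3 × 1.6514 = 7.6816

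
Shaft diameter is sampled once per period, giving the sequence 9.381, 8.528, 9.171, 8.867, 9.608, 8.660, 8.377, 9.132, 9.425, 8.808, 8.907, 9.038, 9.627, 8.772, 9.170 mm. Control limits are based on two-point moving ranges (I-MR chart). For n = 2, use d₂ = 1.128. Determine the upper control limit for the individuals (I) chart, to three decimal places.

10.458

X̄ = (9.381 + 8.528 + 9.171 + 8.867 + 9.608 + 8.660 + 8.377 + 9.132 + 9.425 + 8.808 + 8.907 + 9.038 + 9.627 + 8.772 + 9.170) / 15 = 9.0314
Moving ranges: 0.853, 0.643, 0.304, 0.741, 0.948, 0.283, 0.755, 0.293, 0.617, 0.099, 0.131, 0.589, 0.855, 0.398; M̄R̄ = 7.5090 / 14 = 0.5364
UCL = X̄ + 3·M̄R̄/d₂ = 9.0314 + 3 × 0.5364 / 1.128 = 10.4579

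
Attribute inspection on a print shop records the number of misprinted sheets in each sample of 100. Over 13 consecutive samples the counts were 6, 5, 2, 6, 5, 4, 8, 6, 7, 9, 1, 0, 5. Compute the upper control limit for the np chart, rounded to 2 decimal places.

11.41

p̄ = Σdᵢ / (k·n) = 64 / (13 × 100) = 0.04923
UCL = np̄ + 3·√(np̄(1−p̄)) = 4.9231 + 3 × √(4.9231×0.95077) = 4.9231 + 3 × 2.1635 = 11.4136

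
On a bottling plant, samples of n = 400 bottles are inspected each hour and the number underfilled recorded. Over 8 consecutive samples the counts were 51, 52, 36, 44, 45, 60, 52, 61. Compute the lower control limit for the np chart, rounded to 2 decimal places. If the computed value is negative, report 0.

30.26

p̄ = Σdᵢ / (k·n) = 401 / (8 × 400) = 0.12531
LCL = np̄ − 3·√(np̄(1−p̄)) = 50.1250 − 3 × 6.6215 = 30.2606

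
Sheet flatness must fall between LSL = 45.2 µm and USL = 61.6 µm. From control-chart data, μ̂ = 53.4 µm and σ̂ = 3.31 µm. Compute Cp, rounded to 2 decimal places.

Cp = (USL − LSL) / (6σ̂) = (61.6 − 45.2) / (6 × 3.31) = 16.4000 / 19.8600 = 0.8258

0.83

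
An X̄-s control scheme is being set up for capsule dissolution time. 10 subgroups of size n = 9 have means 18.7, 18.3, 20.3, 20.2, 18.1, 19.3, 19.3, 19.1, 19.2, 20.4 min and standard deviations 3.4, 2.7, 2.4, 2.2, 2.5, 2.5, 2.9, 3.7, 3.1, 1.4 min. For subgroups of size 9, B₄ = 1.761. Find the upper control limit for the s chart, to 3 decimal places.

s̄ = (3.4 + 2.7 + 2.4 + 2.2 + 2.5 + 2.5 + 2.9 + 3.7 + 3.1 + 1.4) / 10 = 2.6800
UCL_s = B₄·s̄ = 1.761 × 2.6800 = 4.7195

4.719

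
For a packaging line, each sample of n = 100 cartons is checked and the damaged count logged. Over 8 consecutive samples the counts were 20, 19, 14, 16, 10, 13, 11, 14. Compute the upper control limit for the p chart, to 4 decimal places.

0.2523

p̄ = Σdᵢ / (k·n) = 117 / (8 × 100) = 0.14625
UCL = p̄ + 3·√(p̄(1−p̄)/n) = 0.14625 + 3 × √(0.14625×0.85375/100) = 0.14625 + 3 × 0.03534 = 0.25226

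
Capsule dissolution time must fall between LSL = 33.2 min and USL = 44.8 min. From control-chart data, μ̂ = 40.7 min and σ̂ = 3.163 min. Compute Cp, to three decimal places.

0.611

Cp = (USL − LSL) / (6σ̂) = (44.8 − 33.2) / (6 × 3.163) = 11.6000 / 18.9780 = 0.6112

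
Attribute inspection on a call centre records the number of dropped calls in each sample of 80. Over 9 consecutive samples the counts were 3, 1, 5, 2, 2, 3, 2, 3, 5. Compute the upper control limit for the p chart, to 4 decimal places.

p̄ = Σdᵢ / (k·n) = 26 / (9 × 80) = 0.03611
UCL = p̄ + 3·√(p̄(1−p̄)/n) = 0.03611 + 3 × √(0.03611×0.96389/80) = 0.03611 + 3 × 0.02086 = 0.09869

0.0987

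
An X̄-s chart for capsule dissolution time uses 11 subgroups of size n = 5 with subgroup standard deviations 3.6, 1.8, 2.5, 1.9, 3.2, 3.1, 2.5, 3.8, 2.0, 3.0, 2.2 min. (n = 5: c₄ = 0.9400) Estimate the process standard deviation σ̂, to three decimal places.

2.863

s̄ = (3.6 + 1.8 + 2.5 + 1.9 + 3.2 + 3.1 + 2.5 + 3.8 + 2.0 + 3.0 + 2.2) / 11 = 2.6909
σ̂ = s̄ / c₄ = 2.6909 / 0.9400 = 2.8627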